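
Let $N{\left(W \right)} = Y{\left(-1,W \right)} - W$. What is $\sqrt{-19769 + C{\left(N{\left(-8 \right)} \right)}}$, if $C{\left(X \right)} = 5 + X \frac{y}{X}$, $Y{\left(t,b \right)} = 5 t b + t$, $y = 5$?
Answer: $i \sqrt{19759} \approx 140.57 i$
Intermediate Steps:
$Y{\left(t,b \right)} = t + 5 b t$ ($Y{\left(t,b \right)} = 5 b t + t = t + 5 b t$)
$N{\left(W \right)} = -1 - 6 W$ ($N{\left(W \right)} = - (1 + 5 W) - W = \left(-1 - 5 W\right) - W = -1 - 6 W$)
$C{\left(X \right)} = 10$ ($C{\left(X \right)} = 5 + X \frac{5}{X} = 5 + 5 = 10$)
$\sqrt{-19769 + C{\left(N{\left(-8 \right)} \right)}} = \sqrt{-19769 + 10} = \sqrt{-19759} = i \sqrt{19759}$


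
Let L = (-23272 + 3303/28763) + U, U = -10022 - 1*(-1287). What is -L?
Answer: 920614038/28763 ≈ 32007.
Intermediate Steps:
U = -8735 (U = -10022 + 1287 = -8735)
L = -920614038/28763 (L = (-23272 + 3303/28763) - 8735 = -669369233/28763 - 8735 = -920614038/28763 ≈ -32007.)
-L = -1*(-920614038/28763) = 920614038/28763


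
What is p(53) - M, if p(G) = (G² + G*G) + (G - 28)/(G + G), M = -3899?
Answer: 1008827/106 ≈ 9517.2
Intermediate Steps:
p(G) = 2*G² + (-28 + G)/(2*G) (p(G) = (G² + G²) + (-28 + G)/((2*G)) = 2*G² + (-28 + G)*(1/(2*G)) = 2*G² + (-28 + G)/(2*G))
p(53) - M = (½)*(-28 + 53 + 4*53³)/53 - 1*(-3899) = (½)*(1/53)*(-28 + 53 + 4*148877) + 3899 = (½)*(1/53)*(-28 + 53 + 595508) + 3899 = (½)*(1/53)*595533 + 3899 = 595533/106 + 3899 = 1008827/106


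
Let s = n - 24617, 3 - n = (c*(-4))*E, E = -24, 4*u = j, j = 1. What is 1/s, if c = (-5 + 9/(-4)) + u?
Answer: -1/23942 ≈ -4.1768e-5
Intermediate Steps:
u = ¼ (u = (¼)*1 = ¼ ≈ 0.25000)
c = -7 (c = (-5 + 9/(-4)) + ¼ = (-5 + 9*(-¼)) + ¼ = (-5 - 9/4) + ¼ = -29/4 + ¼ = -7)
n = 675 (n = 3 - (-7*(-4))*(-24) = 3 - 28*(-24) = 3 - 1*(-672) = 3 + 672 = 675)
s = -23942 (s = 675 - 24617 = -23942)
1/s = 1/(-23942) = -1/23942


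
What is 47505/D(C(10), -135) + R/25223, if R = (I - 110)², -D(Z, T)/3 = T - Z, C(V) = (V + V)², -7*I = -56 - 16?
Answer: 3966311637/132244189 ≈ 29.992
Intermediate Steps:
I = 72/7 (I = -(-56 - 16)/7 = -⅐*(-72) = 72/7 ≈ 10.286)
C(V) = 4*V² (C(V) = (2*V)² = 4*V²)
D(Z, T) = -3*T + 3*Z (D(Z, T) = -3*(T - Z) = -3*T + 3*Z)
R = 487204/49 (R = (72/7 - 110)² = (-698/7)² = 487204/49 ≈ 9942.9)
47505/D(C(10), -135) + R/25223 = 47505/(-3*(-135) + 3*(4*10²)) + (487204/49)/25223 = 47505/(405 + 3*(4*100)) + (487204/49)*(1/25223) = 47505/(405 + 3*400) + 487204/1235927 = 47505/(405 + 1200) + 487204/1235927 = 47505/1605 + 487204/1235927 = 47505*(1/1605) + 487204/1235927 = 3167/107 + 487204/1235927 = 3966311637/132244189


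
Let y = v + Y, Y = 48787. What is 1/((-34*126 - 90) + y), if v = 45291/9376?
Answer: 9376/416461579 ≈ 2.2513e-5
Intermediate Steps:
v = 45291/9376 (v = 45291*(1/9376) = 45291/9376 ≈ 4.8305)
y = 457472203/9376 (y = 45291/9376 + 48787 = 457472203/9376 ≈ 48792.)
1/((-34*126 - 90) + y) = 1/((-34*126 - 90) + 457472203/9376) = 1/((-4284 - 90) + 457472203/9376) = 1/(-4374 + 457472203/9376) = 1/(416461579/9376) = 9376/416461579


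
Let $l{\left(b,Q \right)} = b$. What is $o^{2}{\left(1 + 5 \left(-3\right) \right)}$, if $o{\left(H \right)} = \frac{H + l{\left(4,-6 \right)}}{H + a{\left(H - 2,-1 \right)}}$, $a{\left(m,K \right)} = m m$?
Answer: $\frac{25}{14641} \approx 0.0017075$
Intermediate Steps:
$a{\left(m,K \right)} = m^{2}$
$o{\left(H \right)} = \frac{4 + H}{H + \left(-2 + H\right)^{2}}$ ($o{\left(H \right)} = \frac{H + 4}{H + \left(H - 2\right)^{2}} = \frac{4 + H}{H + \left(H - 2\right)^{2}} = \frac{4 + H}{H + \left(-2 + H\right)^{2}}$)
$o^{2}{\left(1 + 5 \left(-3\right) \right)} = \left(\frac{4 + \left(1 + 5 \left(-3\right)\right)}{\left(1 + 5 \left(-3\right)\right) + \left(-2 + \left(1 + 5 \left(-3\right)\right)\right)^{2}}\right)^{2} = \left(\frac{4 + \left(1 - 15\right)}{\left(1 - 15\right) + \left(-2 + \left(1 - 15\right)\right)^{2}}\right)^{2} = \left(\frac{4 - 14}{-14 + \left(-2 - 14\right)^{2}}\right)^{2} = \left(\frac{1}{-14 + \left(-16\right)^{2}} \left(-10\right)\right)^{2} = \left(\frac{1}{-14 + 256} \left(-10\right)\right)^{2} = \left(\frac{1}{242} \left(-10\right)\right)^{2} = \left(- \frac{5}{121}\right)^{2} = \frac{25}{14641}$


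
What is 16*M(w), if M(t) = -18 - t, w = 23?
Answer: -656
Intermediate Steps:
16*M(w) = 16*(-18 - 1*23) = 16*(-18 - 23) = 16*(-41) = -656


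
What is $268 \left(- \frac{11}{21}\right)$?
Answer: $- \frac{2948}{21} \approx -140.38$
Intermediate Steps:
$268 \left(- \frac{11}{21}\right) = - \frac{2948}{21}$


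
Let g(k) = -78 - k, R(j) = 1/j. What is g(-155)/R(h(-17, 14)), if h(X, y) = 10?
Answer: 770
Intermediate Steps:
g(-155)/R(h(-17, 14)) = (-78 - 1*(-155))/(1/10) = (-78 + 155)/(⅒) = 77*10 = 770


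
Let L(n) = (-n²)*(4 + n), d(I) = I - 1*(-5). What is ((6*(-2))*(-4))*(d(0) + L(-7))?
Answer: 7296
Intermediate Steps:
d(I) = 5 + I (d(I) = I + 5 = 5 + I)
L(n) = -n²*(4 + n)
((6*(-2))*(-4))*(d(0) + L(-7)) = ((6*(-2))*(-4))*((5 + 0) + (-7)²*(-4 - 1*(-7))) = (-12*(-4))*(5 + 49*(-4 + 7)) = 48*(5 + 49*3) = 48*(5 + 147) = 48*152 = 7296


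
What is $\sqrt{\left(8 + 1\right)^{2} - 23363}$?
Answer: $i \sqrt{23282} \approx 152.58 i$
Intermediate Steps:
$\sqrt{\left(8 + 1\right)^{2} - 23363} = \sqrt{9^{2} - 23363} = \sqrt{81 - 23363} = \sqrt{-23282} = i \sqrt{23282}$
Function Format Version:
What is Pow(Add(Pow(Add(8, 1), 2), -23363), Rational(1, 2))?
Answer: Mul(I, Pow(23282, Rational(1, 2))) ≈ Mul(152.58, I)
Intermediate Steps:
Pow(Add(Pow(Add(8, 1), 2), -23363), Rational(1, 2)) = Pow(Add(Pow(9, 2), -23363), Rational(1, 2)) = Pow(Add(81, -23363), Rational(1, 2)) = Pow(-23282, Rational(1, 2)) = Mul(I, Pow(23282, Rational(1, 2)))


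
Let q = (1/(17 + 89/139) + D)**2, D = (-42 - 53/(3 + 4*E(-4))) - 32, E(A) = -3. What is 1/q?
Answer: 486996624/2255478330625 ≈ 0.00021592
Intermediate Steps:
D = -613/9 (D = (-42 - 53/(3 + 4*(-3))) - 32 = (-42 - 53/(3 - 12)) - 32 = (-42 - 53/(-9)) - 32 = (-42 - 53*(-1/9)) - 32 = (-42 + 53/9) - 32 = -325/9 - 32 = -613/9 ≈ -68.111)
q = 2255478330625/486996624 (q = (1/(17 + 89/139) - 613/9)**2 = (1/(2452/139) - 613/9)**2 = (139/2452 - 613/9)**2 = (-1501825/22068)**2 = 2255478330625/486996624 ≈ 4631.4)
1/q = 1/(2255478330625/486996624) = 486996624/2255478330625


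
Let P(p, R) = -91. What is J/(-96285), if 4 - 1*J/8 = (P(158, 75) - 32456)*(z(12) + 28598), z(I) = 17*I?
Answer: -7499349584/96285 ≈ -77887.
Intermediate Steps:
J = 7499349584 (J = 32 - 8*(-91 - 32456)*(17*12 + 28598) = 32 - (-260376)*(204 + 28598) = 32 - (-260376)*28802 = 32 - 8*(-937418694) = 32 + 7499349552 = 7499349584)
J/(-96285) = 7499349584/(-96285) = 7499349584*(-1/96285) = -7499349584/96285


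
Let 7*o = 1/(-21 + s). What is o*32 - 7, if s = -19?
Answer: -249/35 ≈ -7.1143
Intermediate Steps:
o = -1/280 (o = 1/(7*(-21 - 19)) = (⅐)/(-40) = (⅐)*(-1/40) = -1/280 ≈ -0.0035714)
o*32 - 7 = -1/280*32 - 7 = -4/35 - 7 = -249/35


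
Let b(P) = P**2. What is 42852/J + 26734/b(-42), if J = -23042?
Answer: 135103475/10161522 ≈ 13.296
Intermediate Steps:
42852/J + 26734/b(-42) = 42852/(-23042) + 26734/((-42)**2) = 42852*(-1/23042) + 26734/1764 = -21426/11521 + 26734*(1/1764) = -21426/11521 + 13367/882 = 135103475/10161522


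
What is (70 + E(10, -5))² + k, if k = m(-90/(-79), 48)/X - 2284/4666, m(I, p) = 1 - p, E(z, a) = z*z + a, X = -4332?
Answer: 275146149607/10106556 ≈ 27225.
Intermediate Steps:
E(z, a) = a + z² (E(z, a) = z² + a = a + z²)
k = -4837493/10106556 (k = (1 - 1*48)/(-4332) - 2284/4666 = (1 - 48)*(-1/4332) - 2284*1/4666 = -47*(-1/4332) - 1142/2333 = 47/4332 - 1142/2333 = -4837493/10106556 ≈ -0.47865)
(70 + E(10, -5))² + k = (70 + (-5 + 10²))² - 4837493/10106556 = (70 + (-5 + 100))² - 4837493/10106556 = (70 + 95)² - 4837493/10106556 = 165² - 4837493/10106556 = 27225 - 4837493/10106556 = 275146149607/10106556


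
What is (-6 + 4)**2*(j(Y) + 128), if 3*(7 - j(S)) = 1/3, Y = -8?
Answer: 4856/9 ≈ 539.56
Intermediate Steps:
j(S) = 62/9 (j(S) = 7 - 1/(3*3) = 7 - 1/3*1/3 = 7 - 1/9 = 62/9)
(-6 + 4)**2*(j(Y) + 128) = (-6 + 4)**2*(62/9 + 128) = (-2)**2*(1214/9) = 4*(1214/9) = 4856/9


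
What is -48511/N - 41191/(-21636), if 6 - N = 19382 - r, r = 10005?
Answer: 1435584857/202750956 ≈ 7.0805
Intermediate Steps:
N = -9371 (N = 6 - (19382 - 1*10005) = 6 - (19382 - 10005) = 6 - 1*9377 = 6 - 9377 = -9371)
-48511/N - 41191/(-21636) = -48511/(-9371) - 41191/(-21636) = -48511*(-1/9371) - 41191*(-1/21636) = 48511/9371 + 41191/21636 = 1435584857/202750956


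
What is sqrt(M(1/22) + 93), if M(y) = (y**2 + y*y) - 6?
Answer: sqrt(42110)/22 ≈ 9.3276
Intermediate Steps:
M(y) = -6 + 2*y**2 (M(y) = (y**2 + y**2) - 6 = 2*y**2 - 6 = -6 + 2*y**2)
sqrt(M(1/22) + 93) = sqrt((-6 + 2*(1/22)**2) + 93) = sqrt((-6 + 2*(1/484)) + 93) = sqrt((-6 + 1/242) + 93) = sqrt(-1451/242 + 93) = sqrt(21055/242) = sqrt(42110)/22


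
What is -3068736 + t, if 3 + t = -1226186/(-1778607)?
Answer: -5458079440387/1778607 ≈ -3.0687e+6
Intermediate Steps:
t = -4109635/1778607 (t = -3 - 1226186/(-1778607) = -3 - 1226186*(-1/1778607) = -3 + 1226186/1778607 = -4109635/1778607 ≈ -2.3106)
-3068736 + t = -3068736 - 4109635/1778607 = -5458079440387/1778607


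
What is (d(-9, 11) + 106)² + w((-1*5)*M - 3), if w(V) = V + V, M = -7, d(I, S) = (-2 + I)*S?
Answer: 289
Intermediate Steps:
d(I, S) = S*(-2 + I)
w(V) = 2*V
(d(-9, 11) + 106)² + w((-1*5)*M - 3) = (11*(-2 - 9) + 106)² + 2*(-1*5*(-7) - 3) = (11*(-11) + 106)² + 2*(-5*(-7) - 3) = (-121 + 106)² + 2*(35 - 3) = (-15)² + 2*32 = 225 + 64 = 289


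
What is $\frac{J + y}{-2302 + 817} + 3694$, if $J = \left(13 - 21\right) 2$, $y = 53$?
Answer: $\frac{5485553}{1485} \approx 3694.0$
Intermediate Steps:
$J = -16$ ($J = \left(-8\right) 2 = -16$)
$\frac{J + y}{-2302 + 817} + 3694 = \frac{-16 + 53}{-2302 + 817} + 3694 = \frac{37}{-1485} + 3694 = 37 \left(- \frac{1}{1485}\right) + 3694 = - \frac{37}{1485} + 3694 = \frac{5485553}{1485}$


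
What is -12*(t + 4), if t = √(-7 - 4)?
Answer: -48 - 12*I*√11 ≈ -48.0 - 39.799*I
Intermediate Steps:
t = I*√11 (t = √(-11) = I*√11 ≈ 3.3166*I)
-12*(t + 4) = -12*(I*√11 + 4) = -12*(4 + I*√11) = -48 - 12*I*√11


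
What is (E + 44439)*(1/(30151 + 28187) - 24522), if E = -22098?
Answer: -10653413347445/19446 ≈ -5.4785e+8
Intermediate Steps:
(E + 44439)*(1/(30151 + 28187) - 24522) = (-22098 + 44439)*(1/(30151 + 28187) - 24522) = 22341*(1/58338 - 24522) = 22341*(-1430564435/58338) = -10653413347445/19446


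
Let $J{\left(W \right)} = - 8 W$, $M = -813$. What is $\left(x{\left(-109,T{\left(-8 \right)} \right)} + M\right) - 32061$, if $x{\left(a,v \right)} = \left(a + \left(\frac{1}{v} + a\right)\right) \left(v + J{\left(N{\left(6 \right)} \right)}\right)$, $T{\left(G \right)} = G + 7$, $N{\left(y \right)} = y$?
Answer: $-22143$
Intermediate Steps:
$T{\left(G \right)} = 7 + G$
$x{\left(a,v \right)} = \left(-48 + v\right) \left(\frac{1}{v} + 2 a\right)$ ($x{\left(a,v \right)} = \left(a + \left(\frac{1}{v} + a\right)\right) \left(v - 48\right) = \left(a + \left(a + \frac{1}{v}\right)\right) \left(v - 48\right) = \left(\frac{1}{v} + 2 a\right) \left(-48 + v\right) = \left(-48 + v\right) \left(\frac{1}{v} + 2 a\right)$)
$\left(x{\left(-109,T{\left(-8 \right)} \right)} + M\right) - 32061 = \left(\left(1 - -10464 - \frac{48}{7 - 8} + 2 \left(-109\right) \left(7 - 8\right)\right) - 813\right) - 32061 = \left(\left(1 + 10464 - \frac{48}{-1} + 2 \left(-109\right) \left(-1\right)\right) - 813\right) - 32061 = \left(\left(1 + 10464 - -48 + 218\right) - 813\right) - 32061 = \left(\left(1 + 10464 + 48 + 218\right) - 813\right) - 32061 = \left(10731 - 813\right) - 32061 = 9918 - 32061 = -22143$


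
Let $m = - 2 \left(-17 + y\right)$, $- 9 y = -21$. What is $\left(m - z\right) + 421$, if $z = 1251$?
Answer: $- \frac{2402}{3} \approx -800.67$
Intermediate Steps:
$y = \frac{7}{3}$ ($y = \left(- \frac{1}{9}\right) \left(-21\right) = \frac{7}{3} \approx 2.3333$)
$m = \frac{88}{3}$ ($m = - 2 \left(-17 + \frac{7}{3}\right) = \left(-2\right) \left(- \frac{44}{3}\right) = \frac{88}{3} \approx 29.333$)
$\left(m - z\right) + 421 = \left(\frac{88}{3} - 1251\right) + 421 = - \frac{3665}{3} + 421 = - \frac{2402}{3}$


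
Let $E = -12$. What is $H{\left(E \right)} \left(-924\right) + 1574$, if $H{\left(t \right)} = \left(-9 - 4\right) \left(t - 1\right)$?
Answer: $-154582$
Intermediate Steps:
$H{\left(t \right)} = 13 - 13 t$ ($H{\left(t \right)} = - 13 \left(-1 + t\right) = 13 - 13 t$)
$H{\left(E \right)} \left(-924\right) + 1574 = \left(13 - -156\right) \left(-924\right) + 1574 = \left(13 + 156\right) \left(-924\right) + 1574 = 169 \left(-924\right) + 1574 = -156156 + 1574 = -154582$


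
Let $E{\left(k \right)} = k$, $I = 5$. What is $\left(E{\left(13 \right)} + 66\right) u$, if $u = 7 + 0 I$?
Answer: $553$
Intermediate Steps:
$u = 7$ ($u = 7 + 0 \cdot 5 = 7 + 0 = 7$)
$\left(E{\left(13 \right)} + 66\right) u = \left(13 + 66\right) 7 = 79 \cdot 7 = 553$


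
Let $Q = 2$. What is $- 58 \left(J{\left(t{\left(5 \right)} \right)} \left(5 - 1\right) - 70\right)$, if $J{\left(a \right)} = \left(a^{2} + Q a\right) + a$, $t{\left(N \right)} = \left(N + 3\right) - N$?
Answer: $-116$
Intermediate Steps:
$t{\left(N \right)} = 3$ ($t{\left(N \right)} = \left(3 + N\right) - N = 3$)
$J{\left(a \right)} = a^{2} + 3 a$ ($J{\left(a \right)} = \left(a^{2} + 2 a\right) + a = a^{2} + 3 a$)
$- 58 \left(J{\left(t{\left(5 \right)} \right)} \left(5 - 1\right) - 70\right) = - 58 \left(3 \left(3 + 3\right) \left(5 - 1\right) - 70\right) = - 58 \left(3 \cdot 6 \cdot 4 - 70\right) = - 58 \left(18 \cdot 4 - 70\right) = - 58 \left(72 - 70\right) = \left(-58\right) 2 = -116$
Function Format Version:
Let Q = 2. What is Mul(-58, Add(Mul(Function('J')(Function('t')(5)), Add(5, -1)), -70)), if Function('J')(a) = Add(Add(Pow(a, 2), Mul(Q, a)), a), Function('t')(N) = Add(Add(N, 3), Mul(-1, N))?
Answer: -116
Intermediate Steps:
Function('t')(N) = 3 (Function('t')(N) = Add(Add(3, N), Mul(-1, N)) = 3)
Function('J')(a) = Add(Pow(a, 2), Mul(3, a)) (Function('J')(a) = Add(Add(Pow(a, 2), Mul(2, a)), a) = Add(Pow(a, 2), Mul(3, a)))
Mul(-58, Add(Mul(Function('J')(Function('t')(5)), Add(5, -1)), -70)) = Mul(-58, Add(Mul(Mul(3, Add(3, 3)), Add(5, -1)), -70)) = Mul(-58, Add(Mul(Mul(3, 6), 4), -70)) = Mul(-58, Add(Mul(18, 4), -70)) = Mul(-58, Add(72, -70)) = Mul(-58, 2) = -116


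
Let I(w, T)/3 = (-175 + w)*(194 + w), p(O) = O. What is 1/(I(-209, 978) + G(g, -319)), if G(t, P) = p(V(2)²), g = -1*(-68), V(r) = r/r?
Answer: 1/17281 ≈ 5.7867e-5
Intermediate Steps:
V(r) = 1
g = 68
G(t, P) = 1 (G(t, P) = 1² = 1)
I(w, T) = 3*(-175 + w)*(194 + w) (I(w, T) = 3*((-175 + w)*(194 + w)) = 3*(-175 + w)*(194 + w))
1/(I(-209, 978) + G(g, -319)) = 1/((-101850 + 3*(-209)² + 57*(-209)) + 1) = 1/((-101850 + 3*43681 - 11913) + 1) = 1/((-101850 + 131043 - 11913) + 1) = 1/(17280 + 1) = 1/17281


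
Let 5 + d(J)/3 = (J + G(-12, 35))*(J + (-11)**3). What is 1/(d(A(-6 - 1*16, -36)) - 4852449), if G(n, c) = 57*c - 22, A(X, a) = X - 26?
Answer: -1/12816189 ≈ -7.8026e-8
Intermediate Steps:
A(X, a) = -26 + X
G(n, c) = -22 + 57*c
d(J) = -15 + 3*(-1331 + J)*(1973 + J) (d(J) = -15 + 3*((J + (-22 + 57*35))*(J + (-11)**3)) = -15 + 3*((J + (-22 + 1995))*(J - 1331)) = -15 + 3*((J + 1973)*(-1331 + J)) = -15 + 3*((1973 + J)*(-1331 + J)) = -15 + 3*((-1331 + J)*(1973 + J)) = -15 + 3*(-1331 + J)*(1973 + J))
1/(d(A(-6 - 1*16, -36)) - 4852449) = 1/((-7878204 + 3*(-26 + (-6 - 1*16))**2 + 1926*(-26 + (-6 - 1*16))) - 4852449) = 1/((-7878204 + 3*(-26 + (-6 - 16))**2 + 1926*(-26 + (-6 - 16))) - 4852449) = 1/((-7878204 + 3*(-26 - 22)**2 + 1926*(-26 - 22)) - 4852449) = 1/((-7878204 + 3*(-48)**2 + 1926*(-48)) - 4852449) = 1/((-7878204 + 3*2304 - 92448) - 4852449) = 1/((-7878204 + 6912 - 92448) - 4852449) = 1/(-7963740 - 4852449) = 1/(-12816189) = -1/12816189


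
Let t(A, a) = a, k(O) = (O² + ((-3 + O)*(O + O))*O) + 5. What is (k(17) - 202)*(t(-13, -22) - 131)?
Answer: -1252152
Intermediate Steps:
k(O) = 5 + O² + 2*O²*(-3 + O) (k(O) = (O² + ((-3 + O)*(2*O))*O) + 5 = (O² + (2*O*(-3 + O))*O) + 5 = (O² + 2*O²*(-3 + O)) + 5 = 5 + O² + 2*O²*(-3 + O))
(k(17) - 202)*(t(-13, -22) - 131) = ((5 - 5*17² + 2*17³) - 202)*(-22 - 131) = ((5 - 5*289 + 2*4913) - 202)*(-153) = ((5 - 1445 + 9826) - 202)*(-153) = (8386 - 202)*(-153) = 8184*(-153) = -1252152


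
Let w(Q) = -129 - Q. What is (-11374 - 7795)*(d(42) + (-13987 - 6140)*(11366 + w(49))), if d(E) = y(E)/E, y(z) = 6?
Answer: 30215445465139/7 ≈ 4.3165e+12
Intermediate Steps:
d(E) = 6/E
(-11374 - 7795)*(d(42) + (-13987 - 6140)*(11366 + w(49))) = (-11374 - 7795)*(6/42 + (-13987 - 6140)*(11366 + (-129 - 1*49))) = -19169*(6*(1/42) - 20127*(11366 + (-129 - 49))) = -19169*(⅐ - 20127*(11366 - 178)) = -19169*(⅐ - 20127*11188) = -19169*(⅐ - 225180876) = -19169*(-1576266131/7) = 30215445465139/7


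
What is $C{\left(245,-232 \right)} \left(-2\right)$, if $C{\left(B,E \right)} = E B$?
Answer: $113680$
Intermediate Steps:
$C{\left(B,E \right)} = B E$
$C{\left(245,-232 \right)} \left(-2\right) = 245 \left(-232\right) \left(-2\right) = \left(-56840\right) \left(-2\right) = 113680$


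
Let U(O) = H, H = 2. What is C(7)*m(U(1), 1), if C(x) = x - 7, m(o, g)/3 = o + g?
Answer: 0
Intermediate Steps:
U(O) = 2
m(o, g) = 3*g + 3*o (m(o, g) = 3*(o + g) = 3*(g + o) = 3*g + 3*o)
C(x) = -7 + x
C(7)*m(U(1), 1) = (-7 + 7)*(3*1 + 3*2) = 0*(3 + 6) = 0*9 = 0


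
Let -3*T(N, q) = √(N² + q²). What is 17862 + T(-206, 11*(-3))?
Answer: 17862 - 5*√1741/3 ≈ 17792.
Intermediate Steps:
T(N, q) = -√(N² + q²)/3
17862 + T(-206, 11*(-3)) = 17862 - √((-206)² + (11*(-3))²)/3 = 17862 - √(42436 + (-33)²)/3 = 17862 - √(42436 + 1089)/3 = 17862 - 5*√1741/3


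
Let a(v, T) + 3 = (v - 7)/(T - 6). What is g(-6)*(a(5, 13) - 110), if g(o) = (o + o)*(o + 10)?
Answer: 38064/7 ≈ 5437.7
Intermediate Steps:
a(v, T) = -3 + (-7 + v)/(-6 + T) (a(v, T) = -3 + (v - 7)/(T - 6) = -3 + (-7 + v)/(-6 + T))
g(o) = 2*o*(10 + o) (g(o) = (2*o)*(10 + o) = 2*o*(10 + o))
g(-6)*(a(5, 13) - 110) = (2*(-6)*(10 - 6))*((11 + 5 - 3*13)/(-6 + 13) - 110) = (2*(-6)*4)*((11 + 5 - 39)/7 - 110) = -48*((⅐)*(-23) - 110) = -48*(-23/7 - 110) = -48*(-793/7) = 38064/7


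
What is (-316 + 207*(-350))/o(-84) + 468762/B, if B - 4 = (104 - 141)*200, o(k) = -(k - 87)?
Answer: -309167819/632358 ≈ -488.91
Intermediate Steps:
o(k) = 87 - k (o(k) = -(-87 + k) = 87 - k)
B = -7396 (B = 4 + (104 - 141)*200 = 4 - 37*200 = 4 - 7400 = -7396)
(-316 + 207*(-350))/o(-84) + 468762/B = (-316 + 207*(-350))/(87 - 1*(-84)) + 468762/(-7396) = (-316 - 72450)/(87 + 84) + 468762*(-1/7396) = -72766/171 - 234381/3698 = -309167819/632358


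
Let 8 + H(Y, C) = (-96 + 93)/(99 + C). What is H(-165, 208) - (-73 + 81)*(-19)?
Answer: 44205/307 ≈ 143.99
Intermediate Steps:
H(Y, C) = -8 - 3/(99 + C) (H(Y, C) = -8 + (-96 + 93)/(99 + C) = -8 - 3/(99 + C))
H(-165, 208) - (-73 + 81)*(-19) = (-795 - 8*208)/(99 + 208) - (-73 + 81)*(-19) = (-795 - 1664)/307 - 8*(-19) = (1/307)*(-2459) - 1*(-152) = -2459/307 + 152 = 44205/307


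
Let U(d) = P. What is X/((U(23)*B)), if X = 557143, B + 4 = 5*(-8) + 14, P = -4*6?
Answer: 557143/720 ≈ 773.81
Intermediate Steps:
P = -24
B = -30 (B = -4 + (5*(-8) + 14) = -4 + (-40 + 14) = -4 - 26 = -30)
U(d) = -24
X/((U(23)*B)) = 557143/((-24*(-30))) = 557143/720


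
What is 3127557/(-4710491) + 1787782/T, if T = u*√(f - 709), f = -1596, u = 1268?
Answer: -3127557/4710491 - 893891*I*√2305/1461370 ≈ -0.66396 - 29.367*I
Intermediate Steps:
T = 1268*I*√2305 (T = 1268*√(-1596 - 709) = 1268*√(-2305) = 1268*(I*√2305) = 1268*I*√2305 ≈ 60877.0*I)
3127557/(-4710491) + 1787782/T = 3127557/(-4710491) + 1787782/((1268*I*√2305)) = 3127557*(-1/4710491) + 1787782*(-I*√2305/2922740) = -3127557/4710491 - 893891*I*√2305/1461370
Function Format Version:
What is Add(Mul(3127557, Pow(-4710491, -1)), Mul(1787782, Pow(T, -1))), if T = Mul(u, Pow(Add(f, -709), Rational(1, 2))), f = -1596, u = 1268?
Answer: Add(Rational(-3127557, 4710491), Mul(Rational(-893891, 1461370), I, Pow(2305, Rational(1, 2)))) ≈ Add(-0.66396, Mul(-29.367, I))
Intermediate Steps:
T = Mul(1268, I, Pow(2305, Rational(1, 2))) (T = Mul(1268, Pow(Add(-1596, -709), Rational(1, 2))) = Mul(1268, Pow(-2305, Rational(1, 2))) = Mul(1268, Mul(I, Pow(2305, Rational(1, 2)))) = Mul(1268, I, Pow(2305, Rational(1, 2))) ≈ Mul(60877., I))
Add(Mul(3127557, Pow(-4710491, -1)), Mul(1787782, Pow(T, -1))) = Add(Mul(3127557, Pow(-4710491, -1)), Mul(1787782, Pow(Mul(1268, I, Pow(2305, Rational(1, 2))), -1))) = Add(Mul(3127557, Rational(-1, 4710491)), Mul(1787782, Mul(Rational(-1, 2922740), I, Pow(2305, Rational(1, 2))))) = Add(Rational(-3127557, 4710491), Mul(Rational(-893891, 1461370), I, Pow(2305, Rational(1, 2))))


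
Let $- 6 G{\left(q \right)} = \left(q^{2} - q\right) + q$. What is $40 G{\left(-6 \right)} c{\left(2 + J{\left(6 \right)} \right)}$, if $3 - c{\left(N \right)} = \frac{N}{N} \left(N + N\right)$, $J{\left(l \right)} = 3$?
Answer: $1680$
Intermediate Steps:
$G{\left(q \right)} = - \frac{q^{2}}{6}$ ($G{\left(q \right)} = - \frac{\left(q^{2} - q\right) + q}{6} = - \frac{q^{2}}{6}$)
$c{\left(N \right)} = 3 - 2 N$ ($c{\left(N \right)} = 3 - \frac{N}{N} \left(N + N\right) = 3 - 1 \cdot 2 N = 3 - 2 N$)
$40 G{\left(-6 \right)} c{\left(2 + J{\left(6 \right)} \right)} = 40 \left(- \frac{\left(-6\right)^{2}}{6}\right) \left(3 - 2 \left(2 + 3\right)\right) = 40 \left(\left(- \frac{1}{6}\right) 36\right) \left(3 - 10\right) = 40 \left(-6\right) \left(3 - 10\right) = \left(-240\right) \left(-7\right) = 1680$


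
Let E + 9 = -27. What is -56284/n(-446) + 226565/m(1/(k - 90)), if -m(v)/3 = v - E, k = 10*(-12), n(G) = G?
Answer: -3323954272/1685657 ≈ -1971.9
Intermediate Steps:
E = -36 (E = -9 - 27 = -36)
k = -120
m(v) = -108 - 3*v (m(v) = -3*(v - 1*(-36)) = -3*(v + 36) = -3*(36 + v) = -108 - 3*v)
-56284/n(-446) + 226565/m(1/(k - 90)) = -56284/(-446) + 226565/(-108 - 3/(-120 - 90)) = -56284*(-1/446) + 226565/(-108 - 3/(-210)) = 28142/223 + 226565/(-108 - 3*(-1/210)) = 28142/223 + 226565/(-108 + 1/70) = 28142/223 + 226565/(-7559/70) = 28142/223 + 226565*(-70/7559) = 28142/223 - 15859550/7559 = -3323954272/1685657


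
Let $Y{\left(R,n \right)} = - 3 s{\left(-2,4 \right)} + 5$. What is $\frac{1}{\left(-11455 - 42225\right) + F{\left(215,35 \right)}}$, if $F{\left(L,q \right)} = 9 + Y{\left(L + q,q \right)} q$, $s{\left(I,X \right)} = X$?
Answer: $- \frac{1}{53916} \approx -1.8547 \cdot 10^{-5}$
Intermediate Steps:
$Y{\left(R,n \right)} = -7$ ($Y{\left(R,n \right)} = \left(-3\right) 4 + 5 = -12 + 5 = -7$)
$F{\left(L,q \right)} = 9 - 7 q$
$\frac{1}{\left(-11455 - 42225\right) + F{\left(215,35 \right)}} = \frac{1}{\left(-11455 - 42225\right) + \left(9 - 245\right)} = \frac{1}{-53680 + \left(9 - 245\right)} = \frac{1}{-53680 - 236} = \frac{1}{-53916} = - \frac{1}{53916}$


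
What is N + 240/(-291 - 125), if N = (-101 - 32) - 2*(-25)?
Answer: -2173/26 ≈ -83.577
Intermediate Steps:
N = -83 (N = -133 + 50 = -83)
N + 240/(-291 - 125) = -83 + 240/(-291 - 125) = -83 + 240/(-416) = -83 - 1/416*240 = -83 - 15/26 = -2173/26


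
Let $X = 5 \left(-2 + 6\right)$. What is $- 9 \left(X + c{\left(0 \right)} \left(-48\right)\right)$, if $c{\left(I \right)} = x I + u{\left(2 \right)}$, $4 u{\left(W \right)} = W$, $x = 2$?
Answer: $36$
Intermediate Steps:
$u{\left(W \right)} = \frac{W}{4}$
$X = 20$ ($X = 5 \cdot 4 = 20$)
$c{\left(I \right)} = \frac{1}{2} + 2 I$ ($c{\left(I \right)} = 2 I + \frac{1}{4} \cdot 2 = 2 I + \frac{1}{2} = \frac{1}{2} + 2 I$)
$- 9 \left(X + c{\left(0 \right)} \left(-48\right)\right) = - 9 \left(20 + \left(\frac{1}{2} + 2 \cdot 0\right) \left(-48\right)\right) = - 9 \left(20 + \left(\frac{1}{2} + 0\right) \left(-48\right)\right) = - 9 \left(20 + \frac{1}{2} \left(-48\right)\right) = - 9 \left(20 - 24\right) = \left(-9\right) \left(-4\right) = 36$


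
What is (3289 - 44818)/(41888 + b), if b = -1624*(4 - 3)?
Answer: -41529/40264 ≈ -1.0314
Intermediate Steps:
b = -1624 (b = -1624*1 = -1624)
(3289 - 44818)/(41888 + b) = (3289 - 44818)/(41888 - 1624) = -41529/40264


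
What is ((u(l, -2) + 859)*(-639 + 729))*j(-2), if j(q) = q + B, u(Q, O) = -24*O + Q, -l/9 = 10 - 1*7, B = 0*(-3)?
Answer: -158400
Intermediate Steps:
B = 0
l = -27 (l = -9*(10 - 1*7) = -9*(10 - 7) = -9*3 = -27)
u(Q, O) = Q - 24*O
j(q) = q (j(q) = q + 0 = q)
((u(l, -2) + 859)*(-639 + 729))*j(-2) = (((-27 - 24*(-2)) + 859)*(-639 + 729))*(-2) = (((-27 + 48) + 859)*90)*(-2) = ((21 + 859)*90)*(-2) = (880*90)*(-2) = 79200*(-2) = -158400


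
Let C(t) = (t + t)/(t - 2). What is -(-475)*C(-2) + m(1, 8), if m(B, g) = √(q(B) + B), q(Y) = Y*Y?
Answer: 475 + √2 ≈ 476.41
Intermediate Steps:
q(Y) = Y²
C(t) = 2*t/(-2 + t) (C(t) = (2*t)/(-2 + t) = 2*t/(-2 + t))
m(B, g) = √(B + B²) (m(B, g) = √(B² + B) = √(B + B²))
-(-475)*C(-2) + m(1, 8) = -(-475)*2*(-2)/(-2 - 2) + √(1*(1 + 1)) = -(-475)*2*(-2)/(-4) + √(1*2) = -(-475)*2*(-2)*(-¼) + √2 = -(-475) + √2 = -25*(-19) + √2 = 475 + √2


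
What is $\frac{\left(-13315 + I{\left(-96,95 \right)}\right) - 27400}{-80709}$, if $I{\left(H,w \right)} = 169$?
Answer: $\frac{40546}{80709} \approx 0.50237$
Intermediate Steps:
$\frac{\left(-13315 + I{\left(-96,95 \right)}\right) - 27400}{-80709} = \frac{\left(-13315 + 169\right) - 27400}{-80709} = \left(-13146 - 27400\right) \left(- \frac{1}{80709}\right) = \left(-40546\right) \left(- \frac{1}{80709}\right) = \frac{40546}{80709}$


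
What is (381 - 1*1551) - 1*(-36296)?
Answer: 35126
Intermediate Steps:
(381 - 1*1551) - 1*(-36296) = (381 - 1551) + 36296 = -1170 + 36296 = 35126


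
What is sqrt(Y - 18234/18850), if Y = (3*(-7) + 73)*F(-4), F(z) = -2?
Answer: I*sqrt(372972509)/1885 ≈ 10.245*I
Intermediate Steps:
Y = -104 (Y = (3*(-7) + 73)*(-2) = (-21 + 73)*(-2) = 52*(-2) = -104)
sqrt(Y - 18234/18850) = sqrt(-104 - 18234/18850) = sqrt(-104 - 18234*1/18850) = sqrt(-104 - 9117/9425) = sqrt(-989317/9425) = I*sqrt(372972509)/1885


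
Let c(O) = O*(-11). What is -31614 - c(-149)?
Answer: -33253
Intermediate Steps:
c(O) = -11*O
-31614 - c(-149) = -31614 - (-11)*(-149) = -31614 - 1*1639 = -31614 - 1639 = -33253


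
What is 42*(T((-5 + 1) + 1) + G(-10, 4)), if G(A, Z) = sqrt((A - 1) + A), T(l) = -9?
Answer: -378 + 42*I*sqrt(21) ≈ -378.0 + 192.47*I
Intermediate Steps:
G(A, Z) = sqrt(-1 + 2*A) (G(A, Z) = sqrt((-1 + A) + A) = sqrt(-1 + 2*A))
42*(T((-5 + 1) + 1) + G(-10, 4)) = 42*(-9 + sqrt(-1 + 2*(-10))) = 42*(-9 + sqrt(-1 - 20)) = 42*(-9 + sqrt(-21)) = 42*(-9 + I*sqrt(21)) = -378 + 42*I*sqrt(21)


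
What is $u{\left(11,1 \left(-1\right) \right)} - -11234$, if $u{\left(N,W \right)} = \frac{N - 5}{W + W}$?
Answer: $11231$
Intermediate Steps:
$u{\left(N,W \right)} = \frac{-5 + N}{2 W}$
$u{\left(11,1 \left(-1\right) \right)} - -11234 = \frac{-5 + 11}{2 \cdot 1 \left(-1\right)} - -11234 = \frac{1}{2} \frac{1}{-1} \cdot 6 + 11234 = \frac{1}{2} \left(-1\right) 6 + 11234 = -3 + 11234 = 11231$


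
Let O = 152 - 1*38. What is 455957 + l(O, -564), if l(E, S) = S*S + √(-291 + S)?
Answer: 774053 + 3*I*√95 ≈ 7.7405e+5 + 29.24*I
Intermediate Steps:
O = 114 (O = 152 - 38 = 114)
l(E, S) = S² + √(-291 + S)
455957 + l(O, -564) = 455957 + ((-564)² + √(-291 - 564)) = 455957 + (318096 + √(-855)) = 455957 + (318096 + 3*I*√95) = 774053 + 3*I*√95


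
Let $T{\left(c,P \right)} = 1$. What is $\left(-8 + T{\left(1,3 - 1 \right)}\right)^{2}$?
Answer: $49$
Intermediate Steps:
$\left(-8 + T{\left(1,3 - 1 \right)}\right)^{2} = \left(-8 + 1\right)^{2} = \left(-7\right)^{2} = 49$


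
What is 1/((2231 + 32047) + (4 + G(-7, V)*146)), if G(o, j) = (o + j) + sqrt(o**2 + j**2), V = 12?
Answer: 8753/305431539 - 73*sqrt(193)/610863078 ≈ 2.6998e-5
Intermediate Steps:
G(o, j) = j + o + sqrt(j**2 + o**2) (G(o, j) = (j + o) + sqrt(j**2 + o**2) = j + o + sqrt(j**2 + o**2))
1/((2231 + 32047) + (4 + G(-7, V)*146)) = 1/((2231 + 32047) + (4 + (12 - 7 + sqrt(12**2 + (-7)**2))*146)) = 1/(34278 + (4 + (12 - 7 + sqrt(144 + 49))*146)) = 1/(34278 + (4 + (12 - 7 + sqrt(193))*146)) = 1/(34278 + (4 + (5 + sqrt(193))*146)) = 1/(34278 + (4 + (730 + 146*sqrt(193)))) = 1/(34278 + (734 + 146*sqrt(193))) = 1/(35012 + 146*sqrt(193))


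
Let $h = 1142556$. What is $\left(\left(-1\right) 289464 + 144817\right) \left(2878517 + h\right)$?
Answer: $-581636146231$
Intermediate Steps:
$\left(\left(-1\right) 289464 + 144817\right) \left(2878517 + h\right) = \left(\left(-1\right) 289464 + 144817\right) \left(2878517 + 1142556\right) = \left(-289464 + 144817\right) 4021073 = \left(-144647\right) 4021073 = -581636146231$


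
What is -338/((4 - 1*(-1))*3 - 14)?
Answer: -338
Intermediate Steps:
-338/((4 - 1*(-1))*3 - 14) = -338/((4 + 1)*3 - 14) = -338/(5*3 - 14) = -338/(15 - 14) = -338/1 = -338*1 = -338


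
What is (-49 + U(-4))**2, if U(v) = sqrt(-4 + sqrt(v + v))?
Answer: (49 - sqrt(2)*sqrt(-2 + I*sqrt(2)))**2 ≈ 2331.3 - 203.89*I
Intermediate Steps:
U(v) = sqrt(-4 + sqrt(2)*sqrt(v)) (U(v) = sqrt(-4 + sqrt(2*v)) = sqrt(-4 + sqrt(2)*sqrt(v)))
(-49 + U(-4))**2 = (-49 + sqrt(-4 + sqrt(2)*sqrt(-4)))**2 = (-49 + sqrt(-4 + sqrt(2)*(2*I)))**2 = (-49 + sqrt(-4 + 2*I*sqrt(2)))**2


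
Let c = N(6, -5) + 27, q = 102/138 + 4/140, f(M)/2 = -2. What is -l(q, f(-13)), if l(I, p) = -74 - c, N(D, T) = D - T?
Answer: 112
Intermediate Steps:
f(M) = -4 (f(M) = 2*(-2) = -4)
q = 618/805 (q = 102*(1/138) + 4*(1/140) = 17/23 + 1/35 = 618/805 ≈ 0.76770)
c = 38 (c = (6 - 1*(-5)) + 27 = (6 + 5) + 27 = 11 + 27 = 38)
l(I, p) = -112 (l(I, p) = -74 - 1*38 = -74 - 38 = -112)
-l(q, f(-13)) = -1*(-112) = 112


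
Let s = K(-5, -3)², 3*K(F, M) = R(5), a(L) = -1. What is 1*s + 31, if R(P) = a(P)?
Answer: 280/9 ≈ 31.111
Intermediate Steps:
R(P) = -1
K(F, M) = -⅓ (K(F, M) = (⅓)*(-1) = -⅓)
s = ⅑ (s = (-⅓)² = ⅑ ≈ 0.11111)
1*s + 31 = 1*(⅑) + 31 = ⅑ + 31 = 280/9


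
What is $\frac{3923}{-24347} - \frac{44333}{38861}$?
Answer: $- \frac{1231827254}{946148767} \approx -1.3019$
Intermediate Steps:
$\frac{3923}{-24347} - \frac{44333}{38861} = 3923 \left(- \frac{1}{24347}\right) - \frac{44333}{38861} = - \frac{3923}{24347} - \frac{44333}{38861} = - \frac{1231827254}{946148767}$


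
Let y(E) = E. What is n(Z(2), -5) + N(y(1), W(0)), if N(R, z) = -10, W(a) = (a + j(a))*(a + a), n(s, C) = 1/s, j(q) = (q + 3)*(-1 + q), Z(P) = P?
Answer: -19/2 ≈ -9.5000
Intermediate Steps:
j(q) = (-1 + q)*(3 + q) (j(q) = (3 + q)*(-1 + q) = (-1 + q)*(3 + q))
W(a) = 2*a*(-3 + a² + 3*a) (W(a) = (a + (-3 + a² + 2*a))*(a + a) = (-3 + a² + 3*a)*(2*a) = 2*a*(-3 + a² + 3*a))
n(Z(2), -5) + N(y(1), W(0)) = 1/2 - 10 = ½ - 10 = -19/2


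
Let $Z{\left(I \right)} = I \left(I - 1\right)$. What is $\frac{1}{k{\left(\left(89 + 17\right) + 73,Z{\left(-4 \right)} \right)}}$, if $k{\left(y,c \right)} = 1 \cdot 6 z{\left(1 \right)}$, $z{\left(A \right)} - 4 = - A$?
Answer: $\frac{1}{18} \approx 0.055556$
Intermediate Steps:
$z{\left(A \right)} = 4 - A$
$Z{\left(I \right)} = I \left(-1 + I\right)$
$k{\left(y,c \right)} = 18$ ($k{\left(y,c \right)} = 1 \cdot 6 \left(4 - 1\right) = 6 \left(4 - 1\right) = 6 \cdot 3 = 18$)
$\frac{1}{k{\left(\left(89 + 17\right) + 73,Z{\left(-4 \right)} \right)}} = \frac{1}{18}$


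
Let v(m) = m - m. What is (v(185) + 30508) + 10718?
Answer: 41226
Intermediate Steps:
v(m) = 0
(v(185) + 30508) + 10718 = (0 + 30508) + 10718 = 30508 + 10718 = 41226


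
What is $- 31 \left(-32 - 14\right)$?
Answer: $1426$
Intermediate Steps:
$- 31 \left(-32 - 14\right) = \left(-31\right) \left(-46\right) = 1426$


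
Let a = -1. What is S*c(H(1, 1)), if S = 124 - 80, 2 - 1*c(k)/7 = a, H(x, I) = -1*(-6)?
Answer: 924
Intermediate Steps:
H(x, I) = 6
c(k) = 21 (c(k) = 14 - 7*(-1) = 14 + 7 = 21)
S = 44
S*c(H(1, 1)) = 44*21 = 924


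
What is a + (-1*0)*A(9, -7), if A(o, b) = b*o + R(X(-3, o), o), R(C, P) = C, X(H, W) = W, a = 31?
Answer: 31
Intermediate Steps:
A(o, b) = o + b*o (A(o, b) = b*o + o = o + b*o)
a + (-1*0)*A(9, -7) = 31 + (-1*0)*(9*(1 - 7)) = 31 + 0*(9*(-6)) = 31 + 0*(-54) = 31 + 0 = 31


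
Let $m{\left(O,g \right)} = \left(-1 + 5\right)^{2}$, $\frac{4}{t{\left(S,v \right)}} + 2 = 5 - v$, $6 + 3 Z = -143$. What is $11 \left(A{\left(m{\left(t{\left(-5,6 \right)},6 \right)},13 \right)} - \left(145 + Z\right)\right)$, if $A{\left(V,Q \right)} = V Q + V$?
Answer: $\frac{4246}{3} \approx 1415.3$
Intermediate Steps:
$Z = - \frac{149}{3}$ ($Z = -2 + \frac{1}{3} \left(-143\right) = -2 - \frac{143}{3} = - \frac{149}{3} \approx -49.667$)
$t{\left(S,v \right)} = \frac{4}{3 - v}$ ($t{\left(S,v \right)} = \frac{4}{-2 - \left(-5 + v\right)} = \frac{4}{3 - v}$)
$m{\left(O,g \right)} = 16$ ($m{\left(O,g \right)} = 4^{2} = 16$)
$A{\left(V,Q \right)} = V + Q V$ ($A{\left(V,Q \right)} = Q V + V = V + Q V$)
$11 \left(A{\left(m{\left(t{\left(-5,6 \right)},6 \right)},13 \right)} - \left(145 + Z\right)\right) = 11 \left(16 \left(1 + 13\right) - \frac{286}{3}\right) = 11 \left(16 \cdot 14 + \left(-145 + \frac{149}{3}\right)\right) = 11 \left(224 - \frac{286}{3}\right) = 11 \cdot \frac{386}{3} = \frac{4246}{3}$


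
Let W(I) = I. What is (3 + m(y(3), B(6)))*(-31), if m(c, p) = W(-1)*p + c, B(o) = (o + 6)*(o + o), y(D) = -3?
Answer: 4464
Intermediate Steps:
B(o) = 2*o*(6 + o) (B(o) = (6 + o)*(2*o) = 2*o*(6 + o))
m(c, p) = c - p (m(c, p) = -p + c = c - p)
(3 + m(y(3), B(6)))*(-31) = (3 + (-3 - 2*6*(6 + 6)))*(-31) = (3 + (-3 - 2*6*12))*(-31) = (3 + (-3 - 1*144))*(-31) = (3 + (-3 - 144))*(-31) = (3 - 147)*(-31) = -144*(-31) = 4464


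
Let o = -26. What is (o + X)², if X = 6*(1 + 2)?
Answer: 64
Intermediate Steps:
X = 18 (X = 6*3 = 18)
(o + X)² = (-26 + 18)² = (-8)² = 64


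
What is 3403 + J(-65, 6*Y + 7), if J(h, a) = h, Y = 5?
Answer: 3338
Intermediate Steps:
3403 + J(-65, 6*Y + 7) = 3403 - 65 = 3338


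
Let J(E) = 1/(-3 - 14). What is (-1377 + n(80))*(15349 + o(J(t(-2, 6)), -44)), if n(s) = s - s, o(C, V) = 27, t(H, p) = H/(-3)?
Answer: -21172752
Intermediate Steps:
t(H, p) = -H/3 (t(H, p) = H*(-⅓) = -H/3)
J(E) = -1/17 (J(E) = 1/(-17) = -1/17)
n(s) = 0
(-1377 + n(80))*(15349 + o(J(t(-2, 6)), -44)) = (-1377 + 0)*(15349 + 27) = -1377*15376 = -21172752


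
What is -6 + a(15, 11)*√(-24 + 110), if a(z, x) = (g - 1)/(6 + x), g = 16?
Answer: -6 + 15*√86/17 ≈ 2.1826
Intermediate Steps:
a(z, x) = 15/(6 + x) (a(z, x) = (16 - 1)/(6 + x) = 15/(6 + x))
-6 + a(15, 11)*√(-24 + 110) = -6 + (15/(6 + 11))*√(-24 + 110) = -6 + (15/17)*√86 = -6 + (15*(1/17))*√86 = -6 + 15*√86/17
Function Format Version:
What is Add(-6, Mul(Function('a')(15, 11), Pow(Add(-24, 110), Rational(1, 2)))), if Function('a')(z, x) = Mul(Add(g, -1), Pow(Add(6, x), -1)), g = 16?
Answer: Add(-6, Mul(Rational(15, 17), Pow(86, Rational(1, 2)))) ≈ 2.1826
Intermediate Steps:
Function('a')(z, x) = Mul(15, Pow(Add(6, x), -1)) (Function('a')(z, x) = Mul(Add(16, -1), Pow(Add(6, x), -1)) = Mul(15, Pow(Add(6, x), -1)))
Add(-6, Mul(Function('a')(15, 11), Pow(Add(-24, 110), Rational(1, 2)))) = Add(-6, Mul(Mul(15, Pow(Add(6, 11), -1)), Pow(Add(-24, 110), Rational(1, 2)))) = Add(-6, Mul(Mul(15, Pow(17, -1)), Pow(86, Rational(1, 2)))) = Add(-6, Mul(Mul(15, Rational(1, 17)), Pow(86, Rational(1, 2)))) = Add(-6, Mul(Rational(15, 17), Pow(86, Rational(1, 2))))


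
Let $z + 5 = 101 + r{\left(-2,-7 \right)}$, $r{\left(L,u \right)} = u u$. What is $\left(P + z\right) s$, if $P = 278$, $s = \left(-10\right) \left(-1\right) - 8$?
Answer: $846$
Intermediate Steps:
$s = 2$ ($s = 10 - 8 = 2$)
$r{\left(L,u \right)} = u^{2}$
$z = 145$ ($z = -5 + \left(101 + \left(-7\right)^{2}\right) = -5 + \left(101 + 49\right) = -5 + 150 = 145$)
$\left(P + z\right) s = \left(278 + 145\right) 2 = 423 \cdot 2 = 846$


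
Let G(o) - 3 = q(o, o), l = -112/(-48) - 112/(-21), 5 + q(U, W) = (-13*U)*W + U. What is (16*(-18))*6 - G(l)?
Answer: -8726/9 ≈ -969.56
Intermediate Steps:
q(U, W) = -5 + U - 13*U*W (q(U, W) = -5 + ((-13*U)*W + U) = -5 + (-13*U*W + U) = -5 + (U - 13*U*W) = -5 + U - 13*U*W)
l = 23/3 (l = -112*(-1/48) - 112*(-1/21) = 7/3 + 16/3 = 23/3 ≈ 7.6667)
G(o) = -2 + o - 13*o² (G(o) = 3 + (-5 + o - 13*o*o) = 3 + (-5 + o - 13*o²) = -2 + o - 13*o²)
(16*(-18))*6 - G(l) = (16*(-18))*6 - (-2 + 23/3 - 13*(23/3)²) = -288*6 - (-2 + 23/3 - 13*529/9) = -1728 - (-2 + 23/3 - 6877/9) = -1728 - 1*(-6826/9) = -1728 + 6826/9 = -8726/9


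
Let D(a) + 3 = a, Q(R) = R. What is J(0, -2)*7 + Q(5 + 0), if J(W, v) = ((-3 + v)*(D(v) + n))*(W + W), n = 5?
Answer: 5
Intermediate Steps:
D(a) = -3 + a
J(W, v) = 2*W*(-3 + v)*(2 + v) (J(W, v) = ((-3 + v)*((-3 + v) + 5))*(W + W) = ((-3 + v)*(2 + v))*(2*W) = 2*W*(-3 + v)*(2 + v))
J(0, -2)*7 + Q(5 + 0) = (2*0*(-6 + (-2)² - 1*(-2)))*7 + (5 + 0) = (2*0*(-6 + 4 + 2))*7 + 5 = (2*0*0)*7 + 5 = 0*7 + 5 = 0 + 5 = 5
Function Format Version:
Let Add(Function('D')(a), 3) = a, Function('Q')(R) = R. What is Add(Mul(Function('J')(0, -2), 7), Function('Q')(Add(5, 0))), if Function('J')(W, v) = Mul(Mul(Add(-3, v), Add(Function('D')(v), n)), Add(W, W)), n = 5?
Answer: 5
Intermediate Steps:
Function('D')(a) = Add(-3, a)
Function('J')(W, v) = Mul(2, W, Add(-3, v), Add(2, v)) (Function('J')(W, v) = Mul(Mul(Add(-3, v), Add(Add(-3, v), 5)), Add(W, W)) = Mul(Mul(Add(-3, v), Add(2, v)), Mul(2, W)) = Mul(2, W, Add(-3, v), Add(2, v)))
Add(Mul(Function('J')(0, -2), 7), Function('Q')(Add(5, 0))) = Add(Mul(Mul(2, 0, Add(-6, Pow(-2, 2), Mul(-1, -2))), 7), Add(5, 0)) = Add(Mul(Mul(2, 0, Add(-6, 4, 2)), 7), 5) = Add(Mul(Mul(2, 0, 0), 7), 5) = Add(Mul(0, 7), 5) = Add(0, 5) = 5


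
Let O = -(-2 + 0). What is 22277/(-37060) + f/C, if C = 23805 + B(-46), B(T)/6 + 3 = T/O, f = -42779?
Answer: -2112218513/876431940 ≈ -2.4100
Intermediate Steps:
O = 2 (O = -1*(-2) = 2)
B(T) = -18 + 3*T (B(T) = -18 + 6*(T/2) = -18 + 3*T)
C = 23649 (C = 23805 + (-18 + 3*(-46)) = 23805 + (-18 - 138) = 23805 - 156 = 23649)
22277/(-37060) + f/C = 22277/(-37060) - 42779/23649 = 22277*(-1/37060) - 42779*1/23649 = -22277/37060 - 42779/23649 = -2112218513/876431940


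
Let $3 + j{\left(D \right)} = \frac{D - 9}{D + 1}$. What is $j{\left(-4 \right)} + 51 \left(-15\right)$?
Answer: $- \frac{2291}{3} \approx -763.67$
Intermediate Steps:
$j{\left(D \right)} = -3 + \frac{-9 + D}{1 + D}$ ($j{\left(D \right)} = -3 + \frac{D - 9}{D + 1} = -3 + \frac{D - 9}{1 + D} = -3 + \frac{-9 + D}{1 + D}$)
$j{\left(-4 \right)} + 51 \left(-15\right) = \frac{2 \left(-6 - -4\right)}{1 - 4} + 51 \left(-15\right) = \frac{2 \left(-6 + 4\right)}{-3} - 765 = 2 \left(- \frac{1}{3}\right) \left(-2\right) - 765 = \frac{4}{3} - 765 = - \frac{2291}{3}$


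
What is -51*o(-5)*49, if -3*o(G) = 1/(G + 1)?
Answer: -833/4 ≈ -208.25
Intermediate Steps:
o(G) = -1/(3*(1 + G)) (o(G) = -1/(3*(G + 1)) = -1/(3*(1 + G)))
-51*o(-5)*49 = -(-51)/(3 + 3*(-5))*49 = -(-51)/(3 - 15)*49 = -(-51)/(-12)*49 = -(-51)*(-1)/12*49 = -51*1/12*49 = -17/4*49 = -833/4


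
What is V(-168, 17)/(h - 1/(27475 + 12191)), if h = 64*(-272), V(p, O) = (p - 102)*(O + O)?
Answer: 364133880/690505729 ≈ 0.52734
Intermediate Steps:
V(p, O) = 2*O*(-102 + p) (V(p, O) = (-102 + p)*(2*O) = 2*O*(-102 + p))
h = -17408
V(-168, 17)/(h - 1/(27475 + 12191)) = (2*17*(-102 - 168))/(-17408 - 1/(27475 + 12191)) = (2*17*(-270))/(-17408 - 1/39666) = -9180/(-17408 - 1*1/39666) = -9180/(-17408 - 1/39666) = -9180/(-690505729/39666) = -9180*(-39666/690505729) = 364133880/690505729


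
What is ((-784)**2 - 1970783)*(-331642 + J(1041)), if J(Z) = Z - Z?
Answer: 449748670534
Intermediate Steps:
J(Z) = 0
((-784)**2 - 1970783)*(-331642 + J(1041)) = ((-784)**2 - 1970783)*(-331642 + 0) = (614656 - 1970783)*(-331642) = -1356127*(-331642) = 449748670534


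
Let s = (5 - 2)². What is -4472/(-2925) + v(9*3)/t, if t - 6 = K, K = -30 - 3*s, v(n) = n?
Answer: 3823/3825 ≈ 0.99948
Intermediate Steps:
s = 9 (s = 3² = 9)
K = -57 (K = -30 - 3*9 = -30 - 27 = -57)
t = -51 (t = 6 - 57 = -51)
-4472/(-2925) + v(9*3)/t = -4472/(-2925) + (9*3)/(-51) = -4472*(-1/2925) + 27*(-1/51) = 344/225 - 9/17 = 3823/3825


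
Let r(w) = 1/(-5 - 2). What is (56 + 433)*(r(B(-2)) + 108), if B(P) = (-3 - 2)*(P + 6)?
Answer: 369195/7 ≈ 52742.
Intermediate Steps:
B(P) = -30 - 5*P (B(P) = -5*(6 + P) = -30 - 5*P)
r(w) = -⅐ (r(w) = 1/(-7) = -⅐)
(56 + 433)*(r(B(-2)) + 108) = (56 + 433)*(-⅐ + 108) = 489*(755/7) = 369195/7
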